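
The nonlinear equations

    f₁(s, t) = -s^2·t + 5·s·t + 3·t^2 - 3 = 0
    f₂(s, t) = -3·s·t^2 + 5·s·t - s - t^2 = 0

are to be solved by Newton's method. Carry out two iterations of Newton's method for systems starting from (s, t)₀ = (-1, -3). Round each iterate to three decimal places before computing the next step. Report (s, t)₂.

(-0.393, -0.977)

At (-1, -3): F = (42.000, 34.000).
Jacobian J = [[-2·s·t + 5·t, -s^2 + 5·s + 6·t], [-3·t^2 + 5·t - 1, -6·s·t + 5·s - 2·t]].
At the point, J = [[-21.000, -24.000], [-43.000, -17.000]] (det J = -675.000).
Solving J·Δ = −F gives Δ = (0.151, 1.618).
Then the next iterate is (s, t)₁ = (-0.849, -1.382).
Round to (-0.849, -1.382) and repeat: F = (9.59251, 9.67024), J = [[-9.25664, -13.25780], [-13.63977, -8.52091]].
Δ = (0.456, 0.405), so (s, t)₂ = (-0.393, -0.977).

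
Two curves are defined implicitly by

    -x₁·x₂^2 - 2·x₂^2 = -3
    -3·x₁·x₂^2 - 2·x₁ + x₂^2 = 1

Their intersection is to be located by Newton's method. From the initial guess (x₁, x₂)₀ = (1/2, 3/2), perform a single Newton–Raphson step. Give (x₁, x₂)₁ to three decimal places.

(0.187, 1.244)

At (1/2, 3/2): F = (-2.625, -3.125).
Jacobian J = [[-x₂^2, -2·x₁·x₂ - 4·x₂], [-3·x₂^2 - 2, -6·x₁·x₂ + 2·x₂]].
At the point, J = [[-2.250, -7.500], [-8.750, -1.500]] (det J = -62.250).
Solving J·Δ = −F gives Δ = (-0.313, -0.256).
Then the next iterate is (x₁, x₂)₁ = (0.187, 1.244).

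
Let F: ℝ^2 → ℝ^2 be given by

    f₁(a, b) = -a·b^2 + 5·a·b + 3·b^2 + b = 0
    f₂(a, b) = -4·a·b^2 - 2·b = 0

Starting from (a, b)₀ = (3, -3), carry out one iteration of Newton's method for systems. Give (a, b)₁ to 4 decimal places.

(1.4348, -2.3478)

At (3, -3): F = (-48.0000, -102.0000).
Jacobian J = [[-b^2 + 5·b, -2·a·b + 5·a + 6·b + 1], [-4·b^2, -8·a·b - 2]].
At the point, J = [[-24.0000, 16.0000], [-36.0000, 70.0000]] (det J = -1104.0000).
Solving J·Δ = −F gives Δ = (-1.5652, 0.6522).
Then the next iterate is (a, b)₁ = (1.4348, -2.3478).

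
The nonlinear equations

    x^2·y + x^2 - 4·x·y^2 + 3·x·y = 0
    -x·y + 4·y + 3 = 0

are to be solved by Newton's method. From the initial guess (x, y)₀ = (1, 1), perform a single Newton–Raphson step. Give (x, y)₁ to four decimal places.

At (1, 1): F = (1.0000, 6.0000).
Jacobian J = [[2·x·y + 2·x - 4·y^2 + 3·y, x^2 - 8·x·y + 3·x], [-y, -x + 4]].
At the point, J = [[3.0000, -4.0000], [-1.0000, 3.0000]] (det J = 5.0000).
Solving J·Δ = −F gives Δ = (-5.4000, -3.8000).
Then the next iterate is (x, y)₁ = (-4.4000, -2.8000).

(-4.4000, -2.8000)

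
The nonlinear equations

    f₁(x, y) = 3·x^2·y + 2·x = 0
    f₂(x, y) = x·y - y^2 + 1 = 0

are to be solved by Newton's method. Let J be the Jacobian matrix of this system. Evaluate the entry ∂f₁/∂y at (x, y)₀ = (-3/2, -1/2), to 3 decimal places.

6.750

∂f₁/∂y = 3·x^2.
At (-3/2, -1/2) this is 6.750.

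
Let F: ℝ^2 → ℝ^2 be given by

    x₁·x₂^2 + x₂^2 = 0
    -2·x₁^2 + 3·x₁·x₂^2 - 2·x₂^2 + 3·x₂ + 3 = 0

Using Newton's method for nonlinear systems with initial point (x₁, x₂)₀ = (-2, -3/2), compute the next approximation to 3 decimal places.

At (-2, -3/2): F = (-2.250, -27.500).
Jacobian J = [[x₂^2, 2·x₁·x₂ + 2·x₂], [-4·x₁ + 3·x₂^2, 6·x₁·x₂ - 4·x₂ + 3]].
At the point, J = [[2.250, 3.000], [14.750, 27.000]] (det J = 16.500).
Solving J·Δ = −F gives Δ = (-1.318, 1.739).
Then the next iterate is (x₁, x₂)₁ = (-3.318, 0.239).

(-3.318, 0.239)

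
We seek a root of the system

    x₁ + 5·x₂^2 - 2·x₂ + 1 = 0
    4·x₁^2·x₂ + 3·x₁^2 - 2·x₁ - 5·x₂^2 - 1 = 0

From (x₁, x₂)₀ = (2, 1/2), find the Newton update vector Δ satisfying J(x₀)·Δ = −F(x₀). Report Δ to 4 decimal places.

At (2, 1/2): F = (3.2500, 13.7500).
Jacobian J = [[1, 10·x₂ - 2], [8·x₁·x₂ + 6·x₁ - 2, 4·x₁^2 - 10·x₂]].
At the point, J = [[1.0000, 3.0000], [18.0000, 11.0000]] (det J = -43.0000).
Solving J·Δ = −F gives Δ = (-0.1279, -1.0407).

(-0.1279, -1.0407)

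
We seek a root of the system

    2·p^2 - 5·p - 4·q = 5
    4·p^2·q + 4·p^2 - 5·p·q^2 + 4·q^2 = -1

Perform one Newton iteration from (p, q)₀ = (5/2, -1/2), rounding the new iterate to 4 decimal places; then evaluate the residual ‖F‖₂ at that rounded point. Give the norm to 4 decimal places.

4.4248

At (5/2, -1/2): F = (-3.0000, 11.3750).
Jacobian J = [[4·p - 5, -4], [8·p·q + 8·p - 5·q^2, 4·p^2 - 10·p·q + 8·q]].
At the point, J = [[5.0000, -4.0000], [8.7500, 33.5000]] (det J = 202.5000).
Solving J·Δ = −F gives Δ = (0.2716, -0.4105).
Then the next iterate is (p, q)₁ = (2.7716, -0.9105).
Re-evaluating at (2.7716, -0.9105): F = (0.147533, -4.422311), so ‖F‖₂ = 4.4248.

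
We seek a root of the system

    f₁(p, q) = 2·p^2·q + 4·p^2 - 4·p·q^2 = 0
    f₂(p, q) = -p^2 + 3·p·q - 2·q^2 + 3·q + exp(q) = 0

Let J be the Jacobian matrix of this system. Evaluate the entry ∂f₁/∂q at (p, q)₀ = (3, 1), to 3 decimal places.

-6.000

∂f₁/∂q = 2·p^2 - 8·p·q.
At (3, 1) this is -6.000.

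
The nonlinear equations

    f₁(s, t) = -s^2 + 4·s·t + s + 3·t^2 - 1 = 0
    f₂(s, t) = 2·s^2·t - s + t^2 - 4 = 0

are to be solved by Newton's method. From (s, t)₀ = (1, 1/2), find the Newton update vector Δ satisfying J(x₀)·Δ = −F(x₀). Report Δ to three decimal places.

(7.875, -1.375)

At (1, 1/2): F = (1.750, -3.750).
Jacobian J = [[-2·s + 4·t + 1, 4·s + 6·t], [4·s·t - 1, 2·s^2 + 2·t]].
At the point, J = [[1.000, 7.000], [1.000, 3.000]] (det J = -4.000).
Solving J·Δ = −F gives Δ = (7.875, -1.375).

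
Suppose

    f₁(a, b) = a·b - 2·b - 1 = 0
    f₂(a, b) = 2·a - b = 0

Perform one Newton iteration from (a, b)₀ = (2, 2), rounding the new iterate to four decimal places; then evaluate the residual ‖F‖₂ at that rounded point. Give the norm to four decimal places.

1.5000

At (2, 2): F = (-1.0000, 2.0000).
Jacobian J = [[b, a - 2], [2, -1]].
At the point, J = [[2.0000, 0.0000], [2.0000, -1.0000]] (det J = -2.0000).
Solving J·Δ = −F gives Δ = (0.5000, 3.0000).
Then the next iterate is (a, b)₁ = (2.5000, 5.0000).
Re-evaluating at (2.5000, 5.0000): F = (1.5000, 0.0000), so ‖F‖₂ = 1.5000.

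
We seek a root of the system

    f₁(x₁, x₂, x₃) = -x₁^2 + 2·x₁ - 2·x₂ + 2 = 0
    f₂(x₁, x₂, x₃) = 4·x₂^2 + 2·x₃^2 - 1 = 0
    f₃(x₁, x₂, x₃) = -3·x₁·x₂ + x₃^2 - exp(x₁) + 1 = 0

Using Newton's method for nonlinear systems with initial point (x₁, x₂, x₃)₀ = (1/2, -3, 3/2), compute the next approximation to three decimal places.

(-2.062, 0.094, 7.292)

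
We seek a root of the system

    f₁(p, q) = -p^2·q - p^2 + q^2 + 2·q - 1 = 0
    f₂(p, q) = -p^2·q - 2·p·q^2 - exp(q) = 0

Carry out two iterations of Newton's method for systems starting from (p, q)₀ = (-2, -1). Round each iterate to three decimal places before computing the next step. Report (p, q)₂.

(-0.893, -3.393)

At (-2, -1): F = (-2.000, 7.63212).
Jacobian J = [[-2·p·q - 2·p, -p^2 + 2·q + 2], [-2·p·q - 2·q^2, -p^2 - 4·p·q - exp(q)]].
At the point, J = [[0.000, -4.000], [-6.000, -12.36788]] (det J = -24.000).
Solving J·Δ = −F gives Δ = (2.303, -0.500).
Then the next iterate is (p, q)₁ = (0.303, -1.500).
Round to (0.303, -1.500) and repeat: F = (-1.70410, -1.44892), J = [[0.303, -1.09181], [-3.591, 1.50306]].
Δ = (-1.196, -1.893), so (p, q)₂ = (-0.893, -3.393).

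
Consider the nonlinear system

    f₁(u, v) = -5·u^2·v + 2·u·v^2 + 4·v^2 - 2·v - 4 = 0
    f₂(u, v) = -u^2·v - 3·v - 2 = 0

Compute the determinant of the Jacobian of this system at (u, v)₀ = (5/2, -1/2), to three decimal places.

-14.625

J = [[-10·u·v + 2·v^2, -5·u^2 + 4·u·v + 8·v - 2], [-2·u·v, -u^2 - 3]].
At the point, J = [[13.000, -42.250], [2.500, -9.250]].
det J = -14.625.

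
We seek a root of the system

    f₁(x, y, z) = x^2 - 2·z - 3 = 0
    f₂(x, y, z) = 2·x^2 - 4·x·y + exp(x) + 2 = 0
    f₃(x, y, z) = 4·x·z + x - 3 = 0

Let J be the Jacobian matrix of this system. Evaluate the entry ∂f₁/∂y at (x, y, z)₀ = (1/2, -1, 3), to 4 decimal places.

0.0000

∂f₁/∂y = 0.
At (1/2, -1, 3) this is 0.0000.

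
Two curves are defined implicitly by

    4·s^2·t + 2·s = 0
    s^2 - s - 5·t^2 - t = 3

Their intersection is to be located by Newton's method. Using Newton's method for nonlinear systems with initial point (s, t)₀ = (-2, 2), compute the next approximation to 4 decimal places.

At (-2, 2): F = (28.0000, -19.0000).
Jacobian J = [[8·s·t + 2, 4·s^2], [2·s - 1, -10·t - 1]].
At the point, J = [[-30.0000, 16.0000], [-5.0000, -21.0000]] (det J = 710.0000).
Solving J·Δ = −F gives Δ = (0.4000, -1.0000).
Then the next iterate is (s, t)₁ = (-1.6000, 1.0000).

(-1.6000, 1.0000)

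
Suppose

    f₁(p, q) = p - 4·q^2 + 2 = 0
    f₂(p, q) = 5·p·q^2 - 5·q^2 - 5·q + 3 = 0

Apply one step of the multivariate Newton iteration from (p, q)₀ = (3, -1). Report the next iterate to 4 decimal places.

At (3, -1): F = (1.0000, 18.0000).
Jacobian J = [[1, -8·q], [5·q^2, 10·p·q - 10·q - 5]].
At the point, J = [[1.0000, 8.0000], [5.0000, -25.0000]] (det J = -65.0000).
Solving J·Δ = −F gives Δ = (-2.6000, 0.2000).
Then the next iterate is (p, q)₁ = (0.4000, -0.8000).

(0.4000, -0.8000)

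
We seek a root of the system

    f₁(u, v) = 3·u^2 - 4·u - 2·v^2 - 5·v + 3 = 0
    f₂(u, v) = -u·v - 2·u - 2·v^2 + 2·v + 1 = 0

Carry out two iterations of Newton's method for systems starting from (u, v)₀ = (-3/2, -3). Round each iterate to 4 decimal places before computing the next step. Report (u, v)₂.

(2.9094, -0.5000)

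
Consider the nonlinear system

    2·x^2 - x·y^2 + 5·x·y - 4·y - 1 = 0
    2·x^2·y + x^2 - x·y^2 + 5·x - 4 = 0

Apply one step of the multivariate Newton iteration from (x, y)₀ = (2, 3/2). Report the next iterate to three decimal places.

(1.132, 0.887)

At (2, 3/2): F = (11.500, 17.500).
Jacobian J = [[4·x - y^2 + 5·y, -2·x·y + 5·x - 4], [4·x·y + 2·x - y^2 + 5, 2·x^2 - 2·x·y]].
At the point, J = [[13.250, 0.000], [18.750, 2.000]] (det J = 26.500).
Solving J·Δ = −F gives Δ = (-0.868, -0.613).
Then the next iterate is (x, y)₁ = (1.132, 0.887).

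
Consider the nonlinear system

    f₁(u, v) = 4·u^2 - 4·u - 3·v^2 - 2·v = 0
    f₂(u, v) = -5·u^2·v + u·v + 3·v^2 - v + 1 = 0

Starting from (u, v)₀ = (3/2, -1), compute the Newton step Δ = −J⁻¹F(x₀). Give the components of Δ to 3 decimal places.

(-0.487, 0.474)

At (3/2, -1): F = (2.000, 14.750).
Jacobian J = [[8·u - 4, -6·v - 2], [-10·u·v + v, -5·u^2 + u + 6·v - 1]].
At the point, J = [[8.000, 4.000], [14.000, -16.750]] (det J = -190.000).
Solving J·Δ = −F gives Δ = (-0.487, 0.474).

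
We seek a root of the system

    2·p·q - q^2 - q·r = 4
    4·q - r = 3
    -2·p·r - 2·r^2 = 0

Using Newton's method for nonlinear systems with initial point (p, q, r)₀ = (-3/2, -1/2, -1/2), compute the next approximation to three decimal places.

At (-3/2, -1/2, -1/2): F = (-3.000, -4.500, -2.000).
Jacobian J = [[2·q, 2·p - 2·q - r, -q], [0, 4, -1], [-2·r, 0, -2·p - 4·r]].
At the point, J = [[-1.000, -1.500, 0.500], [0.000, 4.000, -1.000], [1.000, 0.000, 5.000]] (det J = -20.500).
Solving J·Δ = −F gives Δ = (-4.524, 1.451, 1.305).
Then the next iterate is (p, q, r)₁ = (-6.024, 0.951, 0.805).

(-6.024, 0.951, 0.805)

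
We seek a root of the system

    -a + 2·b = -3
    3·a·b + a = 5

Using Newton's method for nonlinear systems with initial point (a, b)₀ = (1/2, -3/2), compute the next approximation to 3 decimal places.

(-1.818, -2.409)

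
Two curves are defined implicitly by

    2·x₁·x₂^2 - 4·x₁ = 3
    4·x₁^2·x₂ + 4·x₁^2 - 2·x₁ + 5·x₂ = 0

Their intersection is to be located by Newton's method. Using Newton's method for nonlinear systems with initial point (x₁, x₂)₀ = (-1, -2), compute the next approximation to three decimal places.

At (-1, -2): F = (-7.000, -12.000).
Jacobian J = [[2·x₂^2 - 4, 4·x₁·x₂], [8·x₁·x₂ + 8·x₁ - 2, 4·x₁^2 + 5]].
At the point, J = [[4.000, 8.000], [6.000, 9.000]] (det J = -12.000).
Solving J·Δ = −F gives Δ = (2.750, -0.500).
Then the next iterate is (x₁, x₂)₁ = (1.750, -2.500).

(1.750, -2.500)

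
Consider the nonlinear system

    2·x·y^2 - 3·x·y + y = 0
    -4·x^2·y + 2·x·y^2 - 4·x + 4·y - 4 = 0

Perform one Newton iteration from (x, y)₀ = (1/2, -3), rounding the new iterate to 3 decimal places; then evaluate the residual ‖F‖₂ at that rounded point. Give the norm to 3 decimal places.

6.339

At (1/2, -3): F = (10.500, -6.000).
Jacobian J = [[2·y^2 - 3·y, 4·x·y - 3·x + 1], [-8·x·y + 2·y^2 - 4, -4·x^2 + 4·x·y + 4]].
At the point, J = [[27.000, -6.500], [26.000, -3.000]] (det J = 88.000).
Solving J·Δ = −F gives Δ = (0.801, 4.943).
Then the next iterate is (x, y)₁ = (1.301, 1.943).
Re-evaluating at (1.301, 1.943): F = (4.18267, -4.76370), so ‖F‖₂ = 6.339.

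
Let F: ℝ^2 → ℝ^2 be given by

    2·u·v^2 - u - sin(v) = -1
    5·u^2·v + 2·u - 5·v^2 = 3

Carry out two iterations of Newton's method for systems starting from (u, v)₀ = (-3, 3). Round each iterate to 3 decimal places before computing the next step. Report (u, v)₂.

(-1.807, 1.251)

At (-3, 3): F = (-50.14112, 81.000).
Jacobian J = [[2·v^2 - 1, 4·u·v - cos(v)], [10·u·v + 2, 5·u^2 - 10·v]].
At the point, J = [[17.000, -35.01001], [-88.000, 15.000]] (det J = -2825.88066).
Solving J·Δ = −F gives Δ = (0.737, -1.074).
Then the next iterate is (u, v)₁ = (-2.263, 1.926).
Round to (-2.263, 1.926) and repeat: F = (-14.46366, 23.24348), J = [[6.41895, -17.08637], [-41.58538, 6.34584]].
Δ = (0.456, -0.675), so (u, v)₂ = (-1.807, 1.251).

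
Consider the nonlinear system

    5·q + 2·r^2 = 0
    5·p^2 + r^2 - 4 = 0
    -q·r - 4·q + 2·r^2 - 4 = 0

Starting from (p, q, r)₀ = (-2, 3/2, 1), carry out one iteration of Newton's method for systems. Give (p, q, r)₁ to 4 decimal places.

At (-2, 3/2, 1): F = (9.5000, 17.0000, -9.5000).
Jacobian J = [[0, 5, 4·r], [10·p, 0, 2·r], [0, -r - 4, -q + 4·r]].
At the point, J = [[0.0000, 5.0000, 4.0000], [-20.0000, 0.0000, 2.0000], [0.0000, -5.0000, 2.5000]] (det J = 650.0000).
Solving J·Δ = −F gives Δ = (0.8500, -1.9000, 0.0000).
Then the next iterate is (p, q, r)₁ = (-1.1500, -0.4000, 1.0000).

(-1.1500, -0.4000, 1.0000)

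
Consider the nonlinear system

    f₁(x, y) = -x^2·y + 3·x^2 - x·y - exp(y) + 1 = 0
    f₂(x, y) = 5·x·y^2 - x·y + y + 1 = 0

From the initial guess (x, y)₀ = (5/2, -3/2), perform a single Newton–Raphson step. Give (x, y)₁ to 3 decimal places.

(1.293, -1.090)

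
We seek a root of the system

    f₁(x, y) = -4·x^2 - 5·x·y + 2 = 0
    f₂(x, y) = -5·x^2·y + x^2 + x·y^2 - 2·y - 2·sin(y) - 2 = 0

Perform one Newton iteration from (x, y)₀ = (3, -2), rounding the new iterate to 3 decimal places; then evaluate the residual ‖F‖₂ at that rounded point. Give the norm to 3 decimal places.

At (3, -2): F = (-4.000, 114.81859).
Jacobian J = [[-8·x - 5·y, -5·x], [-10·x·y + 2·x + y^2, -5·x^2 + 2·x·y - 2·cos(y) - 2]].
At the point, J = [[-14.000, -15.000], [70.000, -58.16771]] (det J = 1864.34789).
Solving J·Δ = −F gives Δ = (-1.049, 0.712).
Then the next iterate is (x, y)₁ = (1.951, -1.288).
Re-evaluating at (1.951, -1.288): F = (-0.66116, 34.05278), so ‖F‖₂ = 34.059.

34.059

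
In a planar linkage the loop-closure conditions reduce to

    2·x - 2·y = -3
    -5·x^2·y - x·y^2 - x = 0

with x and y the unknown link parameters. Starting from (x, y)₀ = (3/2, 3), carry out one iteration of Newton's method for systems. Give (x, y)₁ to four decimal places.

At (3/2, 3): F = (0.0000, -48.7500).
Jacobian J = [[2, -2], [-10·x·y - y^2 - 1, -5·x^2 - 2·x·y]].
At the point, J = [[2.0000, -2.0000], [-55.0000, -20.2500]] (det J = -150.5000).
Solving J·Δ = −F gives Δ = (-0.6478, -0.6478).
Then the next iterate is (x, y)₁ = (0.8522, 2.3522).

(0.8522, 2.3522)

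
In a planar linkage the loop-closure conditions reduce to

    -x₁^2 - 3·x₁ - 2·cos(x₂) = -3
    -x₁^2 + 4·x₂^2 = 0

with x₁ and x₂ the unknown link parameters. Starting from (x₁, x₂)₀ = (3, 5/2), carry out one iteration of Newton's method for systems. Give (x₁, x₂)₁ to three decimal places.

At (3, 5/2): F = (-13.39771, 16.000).
Jacobian J = [[-2·x₁ - 3, 2·sin(x₂)], [-2·x₁, 8·x₂]].
At the point, J = [[-9.000, 1.19694], [-6.000, 20.000]] (det J = -172.81833).
Solving J·Δ = −F gives Δ = (-1.661, -1.298).
Then the next iterate is (x₁, x₂)₁ = (1.339, 1.202).

(1.339, 1.202)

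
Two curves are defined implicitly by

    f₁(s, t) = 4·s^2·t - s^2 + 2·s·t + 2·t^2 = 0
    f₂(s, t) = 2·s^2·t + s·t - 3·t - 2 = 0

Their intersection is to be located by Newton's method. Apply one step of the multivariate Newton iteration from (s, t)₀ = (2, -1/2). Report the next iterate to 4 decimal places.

At (2, -1/2): F = (-13.5000, -5.5000).
Jacobian J = [[8·s·t - 2·s + 2·t, 4·s^2 + 2·s + 4·t], [4·s·t + t, 2·s^2 + s - 3]].
At the point, J = [[-13.0000, 18.0000], [-4.5000, 7.0000]] (det J = -10.0000).
Solving J·Δ = −F gives Δ = (0.4500, 1.0750).
Then the next iterate is (s, t)₁ = (2.4500, 0.5750).

(2.4500, 0.5750)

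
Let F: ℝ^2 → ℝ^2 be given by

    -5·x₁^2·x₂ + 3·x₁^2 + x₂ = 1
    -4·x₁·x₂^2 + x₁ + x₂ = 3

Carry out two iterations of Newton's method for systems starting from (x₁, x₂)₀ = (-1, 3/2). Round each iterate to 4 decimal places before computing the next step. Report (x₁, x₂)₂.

At (-1, 3/2): F = (-4.0000, 6.5000).
Jacobian J = [[-10·x₁·x₂ + 6·x₁, -5·x₁^2 + 1], [-4·x₂^2 + 1, -8·x₁·x₂ + 1]].
At the point, J = [[9.0000, -4.0000], [-8.0000, 13.0000]] (det J = 85.0000).
Solving J·Δ = −F gives Δ = (0.3059, -0.3118).
Then the next iterate is (x₁, x₂)₁ = (-0.6941, 1.1882).
Round to (-0.6941, 1.1882) and repeat: F = (-1.228700, 1.413875), J = [[4.082696, -1.408874], [-4.647277, 7.597837]].
Δ = (0.3001, -0.0025), so (x₁, x₂)₂ = (-0.3940, 1.1857).

(-0.3940, 1.1857)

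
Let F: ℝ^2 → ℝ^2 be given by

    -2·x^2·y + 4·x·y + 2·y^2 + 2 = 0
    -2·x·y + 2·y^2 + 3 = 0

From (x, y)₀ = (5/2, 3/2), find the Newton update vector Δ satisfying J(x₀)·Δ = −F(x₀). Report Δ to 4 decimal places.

At (5/2, 3/2): F = (2.7500, 0.0000).
Jacobian J = [[-4·x·y + 4·y, -2·x^2 + 4·x + 4·y], [-2·y, -2·x + 4·y]].
At the point, J = [[-9.0000, 3.5000], [-3.0000, 1.0000]] (det J = 1.5000).
Solving J·Δ = −F gives Δ = (-1.8333, -5.5000).

(-1.8333, -5.5000)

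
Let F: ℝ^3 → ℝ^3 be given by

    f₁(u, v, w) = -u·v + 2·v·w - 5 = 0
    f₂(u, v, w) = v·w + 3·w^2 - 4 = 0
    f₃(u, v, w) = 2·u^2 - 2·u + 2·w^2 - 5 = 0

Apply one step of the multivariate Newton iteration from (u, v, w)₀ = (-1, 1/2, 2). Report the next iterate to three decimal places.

At (-1, 1/2, 2): F = (-2.500, 9.000, 7.000).
Jacobian J = [[-v, -u + 2·w, 2·v], [0, w, v + 6·w], [4·u - 2, 0, 4·w]].
At the point, J = [[-0.500, 5.000, 1.000], [0.000, 2.000, 12.500], [-6.000, 0.000, 8.000]] (det J = -371.000).
Solving J·Δ = −F gives Δ = (0.063, 0.672, -0.827).
Then the next iterate is (u, v, w)₁ = (-0.937, 1.172, 1.173).

(-0.937, 1.172, 1.173)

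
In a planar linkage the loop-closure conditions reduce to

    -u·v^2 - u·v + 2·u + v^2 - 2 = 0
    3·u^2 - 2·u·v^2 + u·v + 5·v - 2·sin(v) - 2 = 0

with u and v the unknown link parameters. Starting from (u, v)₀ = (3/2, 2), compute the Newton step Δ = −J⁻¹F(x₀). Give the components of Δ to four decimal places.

(-1.1118, 0.1277)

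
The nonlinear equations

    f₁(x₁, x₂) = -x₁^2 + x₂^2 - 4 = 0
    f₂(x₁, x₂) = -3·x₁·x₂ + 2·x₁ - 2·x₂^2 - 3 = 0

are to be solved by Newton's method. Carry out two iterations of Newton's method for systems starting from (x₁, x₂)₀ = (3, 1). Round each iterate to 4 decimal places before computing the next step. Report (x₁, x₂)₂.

(-2.3533, -0.3823)

At (3, 1): F = (-12.0000, -8.0000).
Jacobian J = [[-2·x₁, 2·x₂], [-3·x₂ + 2, -3·x₁ - 4·x₂]].
At the point, J = [[-6.0000, 2.0000], [-1.0000, -13.0000]] (det J = 80.0000).
Solving J·Δ = −F gives Δ = (-2.1500, -0.4500).
Then the next iterate is (x₁, x₂)₁ = (0.8500, 0.5500).
Round to (0.8500, 0.5500) and repeat: F = (-4.4200, -3.3075), J = [[-1.7000, 1.1000], [0.3500, -4.7500]].
Δ = (-3.2033, -0.9323), so (x₁, x₂)₂ = (-2.3533, -0.3823).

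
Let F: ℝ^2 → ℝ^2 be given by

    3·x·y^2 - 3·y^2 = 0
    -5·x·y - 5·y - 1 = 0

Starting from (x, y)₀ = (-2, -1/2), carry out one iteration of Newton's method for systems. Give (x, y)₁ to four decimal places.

(-0.9200, -0.3400)

At (-2, -1/2): F = (-2.2500, -3.5000).
Jacobian J = [[3·y^2, 6·x·y - 6·y], [-5·y, -5·x - 5]].
At the point, J = [[0.7500, 9.0000], [2.5000, 5.0000]] (det J = -18.7500).
Solving J·Δ = −F gives Δ = (1.0800, 0.1600).
Then the next iterate is (x, y)₁ = (-0.9200, -0.3400).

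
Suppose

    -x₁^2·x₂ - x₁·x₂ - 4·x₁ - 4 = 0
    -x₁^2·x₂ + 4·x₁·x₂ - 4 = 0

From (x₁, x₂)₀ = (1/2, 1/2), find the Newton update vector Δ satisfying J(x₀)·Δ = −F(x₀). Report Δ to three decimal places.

At (1/2, 1/2): F = (-6.375, -3.125).
Jacobian J = [[-2·x₁·x₂ - x₂ - 4, -x₁^2 - x₁], [-2·x₁·x₂ + 4·x₂, -x₁^2 + 4·x₁]].
At the point, J = [[-5.000, -0.750], [1.500, 1.750]] (det J = -7.625).
Solving J·Δ = −F gives Δ = (-1.770, 3.303).

(-1.770, 3.303)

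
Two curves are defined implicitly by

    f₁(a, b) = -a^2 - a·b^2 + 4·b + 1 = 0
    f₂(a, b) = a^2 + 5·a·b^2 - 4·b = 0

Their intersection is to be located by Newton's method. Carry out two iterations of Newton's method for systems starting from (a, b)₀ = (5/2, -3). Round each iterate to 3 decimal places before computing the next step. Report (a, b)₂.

At (5/2, -3): F = (-39.750, 130.750).
Jacobian J = [[-2·a - b^2, -2·a·b + 4], [2·a + 5·b^2, 10·a·b - 4]].
At the point, J = [[-14.000, 19.000], [50.000, -79.000]] (det J = 156.000).
Solving J·Δ = −F gives Δ = (-4.205, -1.006).
Then the next iterate is (a, b)₁ = (-1.705, -4.006).
Round to (-1.705, -4.006) and repeat: F = (9.43088, -117.87848), J = [[-12.63804, -9.66046], [76.83018, 64.30230]].
Δ = (-7.557, 10.863), so (a, b)₂ = (-9.262, 6.857).

(-9.262, 6.857)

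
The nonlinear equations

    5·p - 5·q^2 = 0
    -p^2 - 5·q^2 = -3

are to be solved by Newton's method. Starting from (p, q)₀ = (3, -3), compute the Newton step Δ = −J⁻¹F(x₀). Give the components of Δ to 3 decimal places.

At (3, -3): F = (-30.000, -51.000).
Jacobian J = [[5, -10·q], [-2·p, -10·q]].
At the point, J = [[5.000, 30.000], [-6.000, 30.000]] (det J = 330.000).
Solving J·Δ = −F gives Δ = (-1.909, 1.318).

(-1.909, 1.318)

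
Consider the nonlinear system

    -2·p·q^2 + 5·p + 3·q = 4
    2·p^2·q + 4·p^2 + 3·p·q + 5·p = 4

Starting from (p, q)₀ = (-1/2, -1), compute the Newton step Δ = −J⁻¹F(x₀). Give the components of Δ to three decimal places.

At (-1/2, -1): F = (-8.500, -4.500).
Jacobian J = [[-2·q^2 + 5, -4·p·q + 3], [4·p·q + 8·p + 3·q + 5, 2·p^2 + 3·p]].
At the point, J = [[3.000, 1.000], [0.000, -1.000]] (det J = -3.000).
Solving J·Δ = −F gives Δ = (4.333, -4.500).

(4.333, -4.500)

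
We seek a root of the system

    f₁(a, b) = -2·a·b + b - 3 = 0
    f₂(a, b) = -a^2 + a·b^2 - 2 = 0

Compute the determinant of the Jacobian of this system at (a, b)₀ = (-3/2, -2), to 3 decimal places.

J = [[-2·b, -2·a + 1], [-2·a + b^2, 2·a·b]].
At the point, J = [[4.000, 4.000], [7.000, 6.000]].
det J = -4.000.

-4.000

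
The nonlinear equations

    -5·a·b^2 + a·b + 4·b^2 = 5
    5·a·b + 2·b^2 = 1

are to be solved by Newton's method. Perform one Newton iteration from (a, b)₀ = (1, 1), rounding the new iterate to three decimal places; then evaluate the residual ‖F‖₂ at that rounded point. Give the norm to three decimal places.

0.419

At (1, 1): F = (-5.000, 6.000).
Jacobian J = [[-5·b^2 + b, -10·a·b + a + 8·b], [5·b, 5·a + 4·b]].
At the point, J = [[-4.000, -1.000], [5.000, 9.000]] (det J = -31.000).
Solving J·Δ = −F gives Δ = (-1.258, 0.032).
Then the next iterate is (a, b)₁ = (-0.258, 1.032).
Re-evaluating at (-0.258, 1.032): F = (0.36772, -0.20123), so ‖F‖₂ = 0.419.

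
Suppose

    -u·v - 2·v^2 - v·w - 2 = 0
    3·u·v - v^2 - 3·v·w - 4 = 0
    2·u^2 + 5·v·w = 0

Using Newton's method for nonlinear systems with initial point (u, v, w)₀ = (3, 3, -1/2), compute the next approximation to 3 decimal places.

(1.774, 1.356, -0.493)

At (3, 3, -1/2): F = (-27.500, 18.500, 10.500).
Jacobian J = [[-v, -u - 4·v - w, -v], [3·v, 3·u - 2·v - 3·w, -3·v], [4·u, 5·w, 5·v]].
At the point, J = [[-3.000, -14.500, -3.000], [9.000, 4.500, -9.000], [12.000, -2.500, 15.000]] (det J = 3618.000).
Solving J·Δ = −F gives Δ = (-1.226, -1.644, 0.007).
Then the next iterate is (u, v, w)₁ = (1.774, 1.356, -0.493).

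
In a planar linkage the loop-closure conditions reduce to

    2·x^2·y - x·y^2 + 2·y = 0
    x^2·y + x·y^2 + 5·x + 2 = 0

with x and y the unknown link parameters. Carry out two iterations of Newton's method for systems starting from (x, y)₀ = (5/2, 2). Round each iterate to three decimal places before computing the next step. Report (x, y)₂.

At (5/2, 2): F = (19.000, 37.000).
Jacobian J = [[4·x·y - y^2, 2·x^2 - 2·x·y + 2], [2·x·y + y^2 + 5, x^2 + 2·x·y]].
At the point, J = [[16.000, 4.500], [19.000, 16.250]] (det J = 174.500).
Solving J·Δ = −F gives Δ = (-0.815, -1.324).
Then the next iterate is (x, y)₁ = (1.685, 0.676).
Round to (1.685, 0.676) and repeat: F = (4.42063, 13.11432), J = [[4.09926, 5.40033], [7.73510, 5.11735]].
Δ = (-2.318, 0.941), so (x, y)₂ = (-0.633, 1.617).

(-0.633, 1.617)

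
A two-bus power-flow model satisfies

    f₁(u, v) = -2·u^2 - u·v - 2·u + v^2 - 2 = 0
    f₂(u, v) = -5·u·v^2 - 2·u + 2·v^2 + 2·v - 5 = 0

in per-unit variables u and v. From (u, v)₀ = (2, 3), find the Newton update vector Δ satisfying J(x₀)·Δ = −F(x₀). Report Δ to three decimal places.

(-1.025, -0.583)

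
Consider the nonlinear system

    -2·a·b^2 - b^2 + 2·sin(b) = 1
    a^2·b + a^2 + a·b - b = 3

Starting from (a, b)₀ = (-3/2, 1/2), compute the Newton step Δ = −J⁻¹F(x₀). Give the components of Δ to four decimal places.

(-0.2094, -0.1501)

At (-3/2, 1/2): F = (0.458851, -0.8750).
Jacobian J = [[-2·b^2, -4·a·b - 2·b + 2·cos(b)], [2·a·b + 2·a + b, a^2 + a - 1]].
At the point, J = [[-0.5000, 3.755165], [-4.0000, -0.2500]] (det J = 15.145660).
Solving J·Δ = −F gives Δ = (-0.2094, -0.1501).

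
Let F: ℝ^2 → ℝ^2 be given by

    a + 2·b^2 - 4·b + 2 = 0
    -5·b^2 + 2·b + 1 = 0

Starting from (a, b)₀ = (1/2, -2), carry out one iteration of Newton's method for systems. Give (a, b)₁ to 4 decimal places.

(-5.4545, -0.9545)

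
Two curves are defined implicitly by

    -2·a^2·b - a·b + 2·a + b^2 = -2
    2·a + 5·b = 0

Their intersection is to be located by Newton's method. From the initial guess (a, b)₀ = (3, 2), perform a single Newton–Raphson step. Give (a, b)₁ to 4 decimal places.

At (3, 2): F = (-30.0000, 16.0000).
Jacobian J = [[-4·a·b - b + 2, -2·a^2 - a + 2·b], [2, 5]].
At the point, J = [[-24.0000, -17.0000], [2.0000, 5.0000]] (det J = -86.0000).
Solving J·Δ = −F gives Δ = (1.4186, -3.7674).
Then the next iterate is (a, b)₁ = (4.4186, -1.7674).

(4.4186, -1.7674)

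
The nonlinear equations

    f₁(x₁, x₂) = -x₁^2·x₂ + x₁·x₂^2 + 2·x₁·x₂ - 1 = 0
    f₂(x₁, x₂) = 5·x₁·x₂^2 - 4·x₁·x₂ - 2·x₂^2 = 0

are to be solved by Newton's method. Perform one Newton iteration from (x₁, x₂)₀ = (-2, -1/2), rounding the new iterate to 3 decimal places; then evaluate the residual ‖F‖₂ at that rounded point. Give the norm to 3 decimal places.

At (-2, -1/2): F = (2.500, -7.000).
Jacobian J = [[-2·x₁·x₂ + x₂^2 + 2·x₂, -x₁^2 + 2·x₁·x₂ + 2·x₁], [5·x₂^2 - 4·x₂, 10·x₁·x₂ - 4·x₁ - 4·x₂]].
At the point, J = [[-2.750, -6.000], [3.250, 20.000]] (det J = -35.500).
Solving J·Δ = −F gives Δ = (0.225, 0.313).
Then the next iterate is (x₁, x₂)₁ = (-1.775, -0.187).
Re-evaluating at (-1.775, -0.187): F = (0.19095, -1.70799), so ‖F‖₂ = 1.719.

1.719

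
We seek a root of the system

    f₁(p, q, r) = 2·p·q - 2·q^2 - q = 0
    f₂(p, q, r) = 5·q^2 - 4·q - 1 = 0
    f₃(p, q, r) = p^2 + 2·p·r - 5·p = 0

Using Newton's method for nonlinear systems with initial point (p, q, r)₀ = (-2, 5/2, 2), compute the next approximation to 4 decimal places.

(0.1071, 1.5357, 0.8661)

At (-2, 5/2, 2): F = (-25.0000, 20.2500, 6.0000).
Jacobian J = [[2·q, 2·p - 4·q - 1, 0], [0, 10·q - 4, 0], [2·p + 2·r - 5, 0, 2·p]].
At the point, J = [[5.0000, -15.0000, 0.0000], [0.0000, 21.0000, 0.0000], [-5.0000, 0.0000, -4.0000]] (det J = -420.0000).
Solving J·Δ = −F gives Δ = (2.1071, -0.9643, -1.1339).
Then the next iterate is (p, q, r)₁ = (0.1071, 1.5357, 0.8661).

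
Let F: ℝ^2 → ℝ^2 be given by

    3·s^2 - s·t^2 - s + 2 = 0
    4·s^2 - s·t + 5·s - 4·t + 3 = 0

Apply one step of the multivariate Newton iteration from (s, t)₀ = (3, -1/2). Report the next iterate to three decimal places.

At (3, -1/2): F = (25.250, 57.500).
Jacobian J = [[6·s - t^2 - 1, -2·s·t], [8·s - t + 5, -s - 4]].
At the point, J = [[16.750, 3.000], [29.500, -7.000]] (det J = -205.750).
Solving J·Δ = −F gives Δ = (-1.697, 1.061).
Then the next iterate is (s, t)₁ = (1.303, 0.561).

(1.303, 0.561)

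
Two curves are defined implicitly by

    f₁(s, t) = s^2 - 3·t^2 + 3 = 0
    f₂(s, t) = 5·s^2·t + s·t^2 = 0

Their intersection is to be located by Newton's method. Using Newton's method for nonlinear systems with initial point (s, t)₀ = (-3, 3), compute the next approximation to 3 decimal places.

(-2.050, 1.850)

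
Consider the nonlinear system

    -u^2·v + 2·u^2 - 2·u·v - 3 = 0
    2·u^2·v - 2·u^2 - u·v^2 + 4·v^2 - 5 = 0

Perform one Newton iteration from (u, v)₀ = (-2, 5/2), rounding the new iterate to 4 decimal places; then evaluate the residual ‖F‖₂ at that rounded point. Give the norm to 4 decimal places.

At (-2, 5/2): F = (5.0000, 44.5000).
Jacobian J = [[-2·u·v + 4·u - 2·v, -u^2 - 2·u], [4·u·v - 4·u - v^2, 2·u^2 - 2·u·v + 8·v]].
At the point, J = [[-3.0000, 0.0000], [-18.2500, 38.0000]] (det J = -114.0000).
Solving J·Δ = −F gives Δ = (1.6667, -0.3706).
Then the next iterate is (u, v)₁ = (-0.3333, 2.1294).
Re-evaluating at (-0.3333, 2.1294): F = (-1.594917, 14.899602), so ‖F‖₂ = 14.9847.

14.9847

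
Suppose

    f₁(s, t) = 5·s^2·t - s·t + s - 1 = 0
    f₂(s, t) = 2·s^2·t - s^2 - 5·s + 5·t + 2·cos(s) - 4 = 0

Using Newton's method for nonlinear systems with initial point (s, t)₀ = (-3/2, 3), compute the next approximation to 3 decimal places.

(-1.691, -0.509)

At (-3/2, 3): F = (35.750, 29.89147).
Jacobian J = [[10·s·t - t + 1, 5·s^2 - s], [4·s·t - 2·s - 2·sin(s) - 5, 2·s^2 + 5]].
At the point, J = [[-47.000, 12.750], [-18.00501, 9.500]] (det J = -216.93612).
Solving J·Δ = −F gives Δ = (-0.191, -3.509).
Then the next iterate is (s, t)₁ = (-1.691, -0.509).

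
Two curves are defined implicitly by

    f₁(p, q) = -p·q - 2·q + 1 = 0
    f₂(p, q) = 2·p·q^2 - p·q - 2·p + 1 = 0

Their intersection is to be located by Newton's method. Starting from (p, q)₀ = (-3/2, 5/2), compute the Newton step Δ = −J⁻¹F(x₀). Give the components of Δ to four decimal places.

At (-3/2, 5/2): F = (-0.2500, -11.0000).
Jacobian J = [[-q, -p - 2], [2·q^2 - q - 2, 4·p·q - p]].
At the point, J = [[-2.5000, -0.5000], [8.0000, -13.5000]] (det J = 37.7500).
Solving J·Δ = −F gives Δ = (0.0563, -0.7815).

(0.0563, -0.7815)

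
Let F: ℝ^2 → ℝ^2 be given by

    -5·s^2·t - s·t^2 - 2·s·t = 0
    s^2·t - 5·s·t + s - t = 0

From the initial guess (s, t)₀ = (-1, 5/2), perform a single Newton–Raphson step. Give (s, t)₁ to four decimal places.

At (-1, 5/2): F = (-1.2500, 11.5000).
Jacobian J = [[-10·s·t - t^2 - 2·t, -5·s^2 - 2·s·t - 2·s], [2·s·t - 5·t + 1, s^2 - 5·s - 1]].
At the point, J = [[13.7500, 2.0000], [-16.5000, 5.0000]] (det J = 101.7500).
Solving J·Δ = −F gives Δ = (0.2875, -1.3514).
Then the next iterate is (s, t)₁ = (-0.7125, 1.1486).

(-0.7125, 1.1486)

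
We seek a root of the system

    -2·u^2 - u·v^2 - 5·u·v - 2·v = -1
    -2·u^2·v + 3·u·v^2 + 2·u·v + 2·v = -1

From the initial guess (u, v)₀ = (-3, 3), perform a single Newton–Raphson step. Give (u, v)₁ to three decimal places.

(-2.346, 1.672)

At (-3, 3): F = (49.000, -146.000).
Jacobian J = [[-4·u - v^2 - 5·v, -2·u·v - 5·u - 2], [-4·u·v + 3·v^2 + 2·v, -2·u^2 + 6·u·v + 2·u + 2]].
At the point, J = [[-12.000, 31.000], [69.000, -76.000]] (det J = -1227.000).
Solving J·Δ = −F gives Δ = (0.654, -1.328).
Then the next iterate is (u, v)₁ = (-2.346, 1.672).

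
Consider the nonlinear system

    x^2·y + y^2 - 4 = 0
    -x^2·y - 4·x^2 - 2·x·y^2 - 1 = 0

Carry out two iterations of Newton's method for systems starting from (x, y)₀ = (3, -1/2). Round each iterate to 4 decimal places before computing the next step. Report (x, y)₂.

At (3, -1/2): F = (-8.2500, -34.0000).
Jacobian J = [[2·x·y, x^2 + 2·y], [-2·x·y - 8·x - 2·y^2, -x^2 - 4·x·y]].
At the point, J = [[-3.0000, 8.0000], [-21.5000, -3.0000]] (det J = 181.0000).
Solving J·Δ = −F gives Δ = (-1.6395, 0.4164).
Then the next iterate is (x, y)₁ = (1.3605, -0.0836).
Round to (1.3605, -0.0836) and repeat: F = (-4.147751, -8.268118), J = [[-0.227476, 1.683760], [-10.670502, -1.396009]].
Δ = (-1.0781, 2.3177), so (x, y)₂ = (0.2824, 2.2341).

(0.2824, 2.2341)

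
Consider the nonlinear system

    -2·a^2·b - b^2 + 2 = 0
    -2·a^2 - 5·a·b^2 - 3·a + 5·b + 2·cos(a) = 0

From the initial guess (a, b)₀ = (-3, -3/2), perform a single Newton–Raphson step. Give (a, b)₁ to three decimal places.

At (-3, -3/2): F = (26.750, 15.27002).
Jacobian J = [[-4·a·b, -2·a^2 - 2·b], [-4·a - 5·b^2 - 2·sin(a) - 3, -10·a·b + 5]].
At the point, J = [[-18.000, -15.000], [-1.96776, -40.000]] (det J = 690.48360).
Solving J·Δ = −F gives Δ = (1.218, 0.322).
Then the next iterate is (a, b)₁ = (-1.782, -1.178).

(-1.782, -1.178)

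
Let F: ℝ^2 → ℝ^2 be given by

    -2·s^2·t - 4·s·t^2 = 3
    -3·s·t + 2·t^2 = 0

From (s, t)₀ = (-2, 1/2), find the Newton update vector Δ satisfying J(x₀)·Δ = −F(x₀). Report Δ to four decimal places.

At (-2, 1/2): F = (-5.0000, 3.5000).
Jacobian J = [[-4·s·t - 4·t^2, -2·s^2 - 8·s·t], [-3·t, -3·s + 4·t]].
At the point, J = [[3.0000, 0.0000], [-1.5000, 8.0000]] (det J = 24.0000).
Solving J·Δ = −F gives Δ = (1.6667, -0.1250).

(1.6667, -0.1250)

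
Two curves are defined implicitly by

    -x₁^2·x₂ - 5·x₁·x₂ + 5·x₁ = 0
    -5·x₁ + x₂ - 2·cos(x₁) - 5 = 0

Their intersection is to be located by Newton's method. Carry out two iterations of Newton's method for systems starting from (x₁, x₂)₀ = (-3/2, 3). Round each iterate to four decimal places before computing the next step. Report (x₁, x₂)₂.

At (-3/2, 3): F = (8.2500, 5.358526).
Jacobian J = [[-2·x₁·x₂ - 5·x₂ + 5, -x₁^2 - 5·x₁], [2·sin(x₁) - 5, 1]].
At the point, J = [[-1.0000, 5.2500], [-6.994990, 1.0000]] (det J = 35.723697).
Solving J·Δ = −F gives Δ = (0.5566, -1.4654).
Then the next iterate is (x₁, x₂)₁ = (-0.9434, 1.5346).
Round to (-0.9434, 1.5346) and repeat: F = (1.155909, 0.077522), J = [[0.222483, 3.826996], [-6.619117, 1.0000]].
Δ = (-0.0336, -0.3001), so (x₁, x₂)₂ = (-0.9770, 1.2345).

(-0.9770, 1.2345)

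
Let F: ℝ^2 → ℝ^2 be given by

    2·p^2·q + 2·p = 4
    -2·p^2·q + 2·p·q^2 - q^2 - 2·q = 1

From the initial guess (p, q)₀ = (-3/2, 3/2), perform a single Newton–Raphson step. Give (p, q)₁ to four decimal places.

At (-3/2, 3/2): F = (-0.2500, -19.7500).
Jacobian J = [[4·p·q + 2, 2·p^2], [-4·p·q + 2·q^2, -2·p^2 + 4·p·q - 2·q - 2]].
At the point, J = [[-7.0000, 4.5000], [13.5000, -18.5000]] (det J = 68.7500).
Solving J·Δ = −F gives Δ = (-1.3600, -2.0600).
Then the next iterate is (p, q)₁ = (-2.8600, -0.5600).

(-2.8600, -0.5600)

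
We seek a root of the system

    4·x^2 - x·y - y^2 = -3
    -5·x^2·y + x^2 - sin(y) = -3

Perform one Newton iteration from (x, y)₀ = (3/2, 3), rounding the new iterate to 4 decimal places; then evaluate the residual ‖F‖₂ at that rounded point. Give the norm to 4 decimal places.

8.0741

At (3/2, 3): F = (-1.5000, -28.641120).
Jacobian J = [[8·x - y, -x - 2·y], [-10·x·y + 2·x, -5·x^2 - cos(y)]].
At the point, J = [[9.0000, -7.5000], [-42.0000, -10.260008]] (det J = -407.340068).
Solving J·Δ = −F gives Δ = (-0.4896, -0.7875).
Then the next iterate is (x, y)₁ = (1.0104, 2.2125).
Re-evaluating at (1.0104, 2.2125): F = (-0.047034, -8.073966), so ‖F‖₂ = 8.0741.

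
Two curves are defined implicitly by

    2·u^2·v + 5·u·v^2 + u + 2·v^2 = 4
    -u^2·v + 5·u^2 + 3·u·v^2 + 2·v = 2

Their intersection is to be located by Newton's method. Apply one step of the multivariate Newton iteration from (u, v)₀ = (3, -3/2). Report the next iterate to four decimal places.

(1.7772, -0.9763)

At (3, -3/2): F = (10.2500, 73.7500).
Jacobian J = [[4·u·v + 5·v^2 + 1, 2·u^2 + 10·u·v + 4·v], [-2·u·v + 10·u + 3·v^2, -u^2 + 6·u·v + 2]].
At the point, J = [[-5.7500, -33.0000], [45.7500, -34.0000]] (det J = 1705.2500).
Solving J·Δ = −F gives Δ = (-1.2228, 0.5237).
Then the next iterate is (u, v)₁ = (1.7772, -0.9763).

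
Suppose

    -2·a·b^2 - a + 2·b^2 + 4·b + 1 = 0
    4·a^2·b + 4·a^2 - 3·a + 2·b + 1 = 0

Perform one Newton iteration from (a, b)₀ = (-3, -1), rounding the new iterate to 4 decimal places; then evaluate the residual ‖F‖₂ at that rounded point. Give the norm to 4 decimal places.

0.0001

At (-3, -1): F = (8.0000, 8.0000).
Jacobian J = [[-2·b^2 - 1, -4·a·b + 4·b + 4], [8·a·b + 8·a - 3, 4·a^2 + 2]].
At the point, J = [[-3.0000, -12.0000], [-3.0000, 38.0000]] (det J = -150.0000).
Solving J·Δ = −F gives Δ = (2.6667, 0.0000).
Then the next iterate is (a, b)₁ = (-0.3333, -1.0000).
Re-evaluating at (-0.3333, -1.0000): F = (-0.0001, -0.0001), so ‖F‖₂ = 0.0001.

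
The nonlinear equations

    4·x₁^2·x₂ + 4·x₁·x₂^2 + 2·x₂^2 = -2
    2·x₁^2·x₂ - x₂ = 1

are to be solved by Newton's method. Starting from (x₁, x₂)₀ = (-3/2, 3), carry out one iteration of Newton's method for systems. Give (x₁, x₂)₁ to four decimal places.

(-1.0630, 2.5333)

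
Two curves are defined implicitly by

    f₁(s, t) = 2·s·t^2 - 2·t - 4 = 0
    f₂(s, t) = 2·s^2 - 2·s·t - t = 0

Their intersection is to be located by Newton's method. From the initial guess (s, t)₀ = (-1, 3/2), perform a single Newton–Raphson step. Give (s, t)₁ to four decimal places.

At (-1, 3/2): F = (-11.5000, 3.5000).
Jacobian J = [[2·t^2, 4·s·t - 2], [4·s - 2·t, -2·s - 1]].
At the point, J = [[4.5000, -8.0000], [-7.0000, 1.0000]] (det J = -51.5000).
Solving J·Δ = −F gives Δ = (0.3204, -1.2573).
Then the next iterate is (s, t)₁ = (-0.6796, 0.2427).

(-0.6796, 0.2427)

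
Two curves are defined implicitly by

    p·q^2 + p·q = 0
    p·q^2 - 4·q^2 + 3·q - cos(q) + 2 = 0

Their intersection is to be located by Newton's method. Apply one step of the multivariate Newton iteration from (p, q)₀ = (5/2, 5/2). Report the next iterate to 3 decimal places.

At (5/2, 5/2): F = (21.875, 0.92614).
Jacobian J = [[q^2 + q, 2·p·q + p], [q^2, 2·p·q - 8·q + sin(q) + 3]].
At the point, J = [[8.750, 15.000], [6.250, -3.90153]] (det J = -127.88837).
Solving J·Δ = −F gives Δ = (-0.776, -1.006).
Then the next iterate is (p, q)₁ = (1.724, 1.494).

(1.724, 1.494)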